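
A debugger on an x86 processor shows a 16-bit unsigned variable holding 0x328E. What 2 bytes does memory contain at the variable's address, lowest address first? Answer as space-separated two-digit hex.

Split into bytes (most-significant first): 32 8E.
In little-endian order the low byte comes first in memory.
So at ascending addresses the bytes are 8E 32.

8E 32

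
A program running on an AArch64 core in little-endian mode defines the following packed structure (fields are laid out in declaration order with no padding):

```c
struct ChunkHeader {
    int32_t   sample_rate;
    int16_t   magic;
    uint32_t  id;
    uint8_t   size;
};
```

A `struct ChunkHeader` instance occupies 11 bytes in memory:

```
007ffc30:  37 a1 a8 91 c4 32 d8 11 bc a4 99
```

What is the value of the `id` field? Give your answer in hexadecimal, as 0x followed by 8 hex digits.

`id` follows `sample_rate` (4 B), `magic` (2 B), so it starts at offset 4 + 2 = 6 and occupies 4 bytes.
Bytes at offsets 6..9: D8 11 BC A4.
In little-endian order the low byte comes first in memory.
Reassemble most-significant byte first: A4 BC 11 D8 → 0xA4BC11D8.

0xA4BC11D8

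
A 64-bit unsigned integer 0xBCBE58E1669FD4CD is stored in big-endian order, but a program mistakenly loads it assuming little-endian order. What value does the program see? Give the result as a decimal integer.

14831654737054056124

Stored big-endian, the bytes at ascending addresses are BC BE 58 E1 66 9F D4 CD.
Read back as little-endian, the first byte is least significant, giving 0xCDD49F66E158BEBC.
0xCDD49F66E158BEBC = 14831654737054056124.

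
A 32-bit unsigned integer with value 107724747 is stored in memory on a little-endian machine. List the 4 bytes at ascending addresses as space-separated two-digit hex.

107724747 in hexadecimal, padded to 32 bits, is 0x066BBFCB.
Split into bytes (most-significant first): 06 6B BF CB.
Little-endian: lowest address holds the least-significant byte.
So at ascending addresses the bytes are CB BF 6B 06.

CB BF 6B 06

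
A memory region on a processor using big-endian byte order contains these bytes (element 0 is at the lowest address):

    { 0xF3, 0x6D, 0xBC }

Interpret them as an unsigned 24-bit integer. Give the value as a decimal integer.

In big-endian order the high byte comes first in memory.
The bytes are already most-significant first: 0xF36DBC.
0xF36DBC = 15953340.

15953340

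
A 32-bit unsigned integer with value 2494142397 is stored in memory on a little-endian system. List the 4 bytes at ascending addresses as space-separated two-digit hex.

2494142397 in hexadecimal, padded to 32 bits, is 0x94A997BD.
Split into bytes (most-significant first): 94 A9 97 BD.
Little-endian stores the least-significant byte at the lowest address.
So at ascending addresses the bytes are BD 97 A9 94.

BD 97 A9 94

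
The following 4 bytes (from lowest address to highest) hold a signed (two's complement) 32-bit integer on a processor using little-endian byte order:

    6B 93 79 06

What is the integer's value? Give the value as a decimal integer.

Little-endian stores the least-significant byte at the lowest address.
Reassemble most-significant byte first: 06 79 93 6B → 0x0679936B.
0x0679936B = 108630891.

108630891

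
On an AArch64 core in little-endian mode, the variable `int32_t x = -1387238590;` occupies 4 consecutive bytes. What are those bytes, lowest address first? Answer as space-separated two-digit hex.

42 6B 50 AD

Two's complement of -1387238590 in 32 bits: 1387238590 = 0x52AF94BE; invert → 0xAD506B41; add 1 → 0xAD506B42.
Split into bytes (most-significant first): AD 50 6B 42.
Little-endian stores the least-significant byte at the lowest address.
So at ascending addresses the bytes are 42 6B 50 AD.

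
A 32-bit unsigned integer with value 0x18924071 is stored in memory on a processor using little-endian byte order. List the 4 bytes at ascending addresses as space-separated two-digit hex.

Split into bytes (most-significant first): 18 92 40 71.
Little-endian: lowest address holds the least-significant byte.
So at ascending addresses the bytes are 71 40 92 18.

71 40 92 18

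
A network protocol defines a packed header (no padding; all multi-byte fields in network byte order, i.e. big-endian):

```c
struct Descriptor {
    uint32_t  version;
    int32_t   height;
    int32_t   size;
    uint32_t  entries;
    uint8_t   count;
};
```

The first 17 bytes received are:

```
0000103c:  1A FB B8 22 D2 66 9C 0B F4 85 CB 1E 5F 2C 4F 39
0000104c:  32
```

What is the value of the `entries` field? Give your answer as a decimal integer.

`entries` follows `version` (4 B), `height` (4 B), `size` (4 B), so it starts at offset 4 + 4 + 4 = 12 and occupies 4 bytes.
Bytes at offsets 12..15: 5F 2C 4F 39.
Big-endian: lowest address holds the most-significant byte.
The bytes are already most-significant first: 0x5F2C4F39.
0x5F2C4F39 = 1596739385.

1596739385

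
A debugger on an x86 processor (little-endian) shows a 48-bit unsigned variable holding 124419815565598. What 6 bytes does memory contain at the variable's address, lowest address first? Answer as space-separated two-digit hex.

124419815565598 in hexadecimal, padded to 48 bits, is 0x7128BEE8E91E.
Split into bytes (most-significant first): 71 28 BE E8 E9 1E.
Little-endian: lowest address holds the least-significant byte.
So at ascending addresses the bytes are 1E E9 E8 BE 28 71.

1E E9 E8 BE 28 71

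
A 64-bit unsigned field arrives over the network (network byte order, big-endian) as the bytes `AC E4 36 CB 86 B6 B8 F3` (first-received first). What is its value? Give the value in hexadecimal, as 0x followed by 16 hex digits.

Big-endian stores the most-significant byte at the lowest address.
The bytes are already most-significant first: 0xACE436CB86B6B8F3.

0xACE436CB86B6B8F3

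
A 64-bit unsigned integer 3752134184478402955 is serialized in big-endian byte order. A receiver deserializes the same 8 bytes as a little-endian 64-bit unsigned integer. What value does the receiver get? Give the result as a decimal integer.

10045682760892420660

3752134184478402955 in 64-bit hexadecimal is 0x341242293F6F698B.
Stored big-endian, the bytes at ascending addresses are 34 12 42 29 3F 6F 69 8B.
Read back as little-endian, the first byte is least significant, giving 0x8B696F3F29421234.
0x8B696F3F29421234 = 10045682760892420660.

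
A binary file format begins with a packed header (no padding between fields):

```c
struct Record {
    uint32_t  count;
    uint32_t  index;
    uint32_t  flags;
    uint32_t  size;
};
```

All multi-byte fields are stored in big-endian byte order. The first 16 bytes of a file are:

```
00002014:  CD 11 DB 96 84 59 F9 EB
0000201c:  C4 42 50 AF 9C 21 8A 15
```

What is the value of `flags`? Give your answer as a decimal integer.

`flags` follows `count` (4 B), `index` (4 B), so it starts at offset 4 + 4 = 8 and occupies 4 bytes.
Bytes at offsets 8..11: C4 42 50 AF.
Big-endian: lowest address holds the most-significant byte.
The bytes are already most-significant first: 0xC44250AF.
0xC44250AF = 3292680367.

3292680367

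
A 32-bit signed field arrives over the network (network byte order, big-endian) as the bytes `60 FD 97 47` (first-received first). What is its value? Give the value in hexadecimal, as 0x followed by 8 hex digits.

0x60FD9747

Big-endian stores the most-significant byte at the lowest address.
The bytes are already most-significant first: 0x60FD9747.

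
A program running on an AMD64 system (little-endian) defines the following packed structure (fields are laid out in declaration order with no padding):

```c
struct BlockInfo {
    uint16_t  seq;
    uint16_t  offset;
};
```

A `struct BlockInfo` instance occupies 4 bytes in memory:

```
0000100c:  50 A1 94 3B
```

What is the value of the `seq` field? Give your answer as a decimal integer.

`seq` is the first field, at byte offset 0, occupying 2 bytes.
Bytes at offsets 0..1: 50 A1.
Little-endian: lowest address holds the least-significant byte.
Reassemble most-significant byte first: A1 50 → 0xA150.
0xA150 = 41296.

41296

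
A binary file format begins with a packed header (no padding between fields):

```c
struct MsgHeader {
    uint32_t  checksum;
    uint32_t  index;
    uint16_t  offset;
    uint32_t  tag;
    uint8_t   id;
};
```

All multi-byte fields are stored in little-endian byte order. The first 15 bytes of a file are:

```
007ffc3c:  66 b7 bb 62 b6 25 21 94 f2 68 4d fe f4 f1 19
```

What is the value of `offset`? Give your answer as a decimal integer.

`offset` follows `checksum` (4 B), `index` (4 B), so it starts at offset 4 + 4 = 8 and occupies 2 bytes.
Bytes at offsets 8..9: F2 68.
Little-endian: lowest address holds the least-significant byte.
Reassemble most-significant byte first: 68 F2 → 0x68F2.
0x68F2 = 26866.

26866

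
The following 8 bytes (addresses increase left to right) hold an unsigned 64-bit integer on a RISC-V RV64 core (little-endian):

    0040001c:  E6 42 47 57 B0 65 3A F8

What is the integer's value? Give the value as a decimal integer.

Little-endian: lowest address holds the least-significant byte.
Reassemble most-significant byte first: F8 3A 65 B0 57 47 42 E6 → 0xF83A65B0574742E6.
0xF83A65B0574742E6 = 17886720678108283622.

17886720678108283622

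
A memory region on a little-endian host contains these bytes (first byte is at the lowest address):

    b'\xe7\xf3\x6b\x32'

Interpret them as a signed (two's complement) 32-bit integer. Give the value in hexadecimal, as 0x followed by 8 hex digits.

0x326BF3E7

In little-endian order the low byte comes first in memory.
Reassemble most-significant byte first: 32 6B F3 E7 → 0x326BF3E7.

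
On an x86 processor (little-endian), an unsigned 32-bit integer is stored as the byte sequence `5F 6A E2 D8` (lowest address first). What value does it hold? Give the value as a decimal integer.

3638717023

Little-endian: lowest address holds the least-significant byte.
Reassemble most-significant byte first: D8 E2 6A 5F → 0xD8E26A5F.
0xD8E26A5F = 3638717023.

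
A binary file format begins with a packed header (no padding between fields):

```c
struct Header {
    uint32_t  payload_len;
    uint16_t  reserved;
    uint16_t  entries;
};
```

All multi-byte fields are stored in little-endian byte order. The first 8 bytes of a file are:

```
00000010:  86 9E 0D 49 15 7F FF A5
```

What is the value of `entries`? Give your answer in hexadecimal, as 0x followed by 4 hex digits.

0xA5FF

`entries` follows `payload_len` (4 B), `reserved` (2 B), so it starts at offset 4 + 2 = 6 and occupies 2 bytes.
Bytes at offsets 6..7: FF A5.
Little-endian: lowest address holds the least-significant byte.
Reassemble most-significant byte first: A5 FF → 0xA5FF.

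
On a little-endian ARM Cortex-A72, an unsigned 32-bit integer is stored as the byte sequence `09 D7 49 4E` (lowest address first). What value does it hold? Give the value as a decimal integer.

1313462025

Little-endian stores the least-significant byte at the lowest address.
Reassemble most-significant byte first: 4E 49 D7 09 → 0x4E49D709.
0x4E49D709 = 1313462025.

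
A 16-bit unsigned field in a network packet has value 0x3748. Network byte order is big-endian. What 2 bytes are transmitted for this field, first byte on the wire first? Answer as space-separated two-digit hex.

37 48

Split into bytes (most-significant first): 37 48.
Big-endian: lowest address holds the most-significant byte.
So the memory order matches the most-significant-first order: 37 48.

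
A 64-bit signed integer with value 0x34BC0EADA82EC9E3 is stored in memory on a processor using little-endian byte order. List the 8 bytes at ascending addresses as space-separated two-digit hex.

Split into bytes (most-significant first): 34 BC 0E AD A8 2E C9 E3.
Little-endian: lowest address holds the least-significant byte.
So at ascending addresses the bytes are E3 C9 2E A8 AD 0E BC 34.

E3 C9 2E A8 AD 0E BC 34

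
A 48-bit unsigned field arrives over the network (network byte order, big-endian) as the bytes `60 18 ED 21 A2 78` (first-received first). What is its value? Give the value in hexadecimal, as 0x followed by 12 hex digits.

Big-endian: lowest address holds the most-significant byte.
The bytes are already most-significant first: 0x6018ED21A278.

0x6018ED21A278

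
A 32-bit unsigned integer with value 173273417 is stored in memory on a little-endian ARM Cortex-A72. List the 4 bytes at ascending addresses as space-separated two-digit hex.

49 F1 53 0A

173273417 in hexadecimal, padded to 32 bits, is 0x0A53F149.
Split into bytes (most-significant first): 0A 53 F1 49.
Little-endian stores the least-significant byte at the lowest address.
So at ascending addresses the bytes are 49 F1 53 0A.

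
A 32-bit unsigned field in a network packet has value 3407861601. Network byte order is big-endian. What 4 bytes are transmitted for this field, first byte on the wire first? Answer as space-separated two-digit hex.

3407861601 in hexadecimal, padded to 32 bits, is 0xCB1FD761.
Split into bytes (most-significant first): CB 1F D7 61.
Big-endian stores the most-significant byte at the lowest address.
So the memory order matches the most-significant-first order: CB 1F D7 61.

CB 1F D7 61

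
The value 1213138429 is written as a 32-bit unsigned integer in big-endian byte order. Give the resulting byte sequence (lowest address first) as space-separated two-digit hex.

1213138429 in hexadecimal, padded to 32 bits, is 0x484F05FD.
Split into bytes (most-significant first): 48 4F 05 FD.
In big-endian order the high byte comes first in memory.
So the memory order matches the most-significant-first order: 48 4F 05 FD.

48 4F 05 FD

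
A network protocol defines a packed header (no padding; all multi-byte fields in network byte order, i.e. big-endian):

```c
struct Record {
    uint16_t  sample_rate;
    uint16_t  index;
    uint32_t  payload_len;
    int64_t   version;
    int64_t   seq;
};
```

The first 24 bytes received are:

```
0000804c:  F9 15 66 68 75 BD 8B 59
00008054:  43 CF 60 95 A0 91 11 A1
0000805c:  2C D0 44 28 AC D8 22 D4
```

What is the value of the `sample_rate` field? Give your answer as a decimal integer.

`sample_rate` is the first field, at byte offset 0, occupying 2 bytes.
Bytes at offsets 0..1: F9 15.
In big-endian order the high byte comes first in memory.
The bytes are already most-significant first: 0xF915.
0xF915 = 63765.

63765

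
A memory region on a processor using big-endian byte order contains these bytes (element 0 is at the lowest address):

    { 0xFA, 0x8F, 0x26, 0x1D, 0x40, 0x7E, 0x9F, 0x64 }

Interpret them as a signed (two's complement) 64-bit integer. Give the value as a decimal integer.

-392052735479996572

Big-endian: lowest address holds the most-significant byte.
The bytes are already most-significant first: 0xFA8F261D407E9F64.
Top bit is set, so as a signed 64-bit value this is 0xFA8F261D407E9F64 − 2^64 = -392052735479996572.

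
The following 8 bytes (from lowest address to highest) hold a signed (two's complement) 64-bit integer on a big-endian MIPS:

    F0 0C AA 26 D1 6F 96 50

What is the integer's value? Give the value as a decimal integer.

-1149356721187088816

Big-endian: lowest address holds the most-significant byte.
The bytes are already most-significant first: 0xF00CAA26D16F9650.
Top bit is set, so as a signed 64-bit value this is 0xF00CAA26D16F9650 − 2^64 = -1149356721187088816.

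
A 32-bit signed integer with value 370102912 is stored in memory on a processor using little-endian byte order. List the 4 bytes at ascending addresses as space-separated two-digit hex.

370102912 in hexadecimal, padded to 32 bits, is 0x160F5280.
Split into bytes (most-significant first): 16 0F 52 80.
Little-endian: lowest address holds the least-significant byte.
So at ascending addresses the bytes are 80 52 0F 16.

80 52 0F 16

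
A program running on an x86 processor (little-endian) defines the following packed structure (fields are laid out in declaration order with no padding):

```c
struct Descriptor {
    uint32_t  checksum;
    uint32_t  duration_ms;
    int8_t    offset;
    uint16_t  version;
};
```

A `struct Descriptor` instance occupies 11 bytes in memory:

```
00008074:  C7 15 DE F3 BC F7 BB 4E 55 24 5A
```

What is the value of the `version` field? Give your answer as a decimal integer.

23076

`version` follows `checksum` (4 B), `duration_ms` (4 B), `offset` (1 B), so it starts at offset 4 + 4 + 1 = 9 and occupies 2 bytes.
Bytes at offsets 9..10: 24 5A.
In little-endian order the low byte comes first in memory.
Reassemble most-significant byte first: 5A 24 → 0x5A24.
0x5A24 = 23076.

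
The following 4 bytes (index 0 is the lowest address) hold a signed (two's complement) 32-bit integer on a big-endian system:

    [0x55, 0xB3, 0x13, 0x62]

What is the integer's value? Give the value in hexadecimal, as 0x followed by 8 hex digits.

0x55B31362

In big-endian order the high byte comes first in memory.
The bytes are already most-significant first: 0x55B31362.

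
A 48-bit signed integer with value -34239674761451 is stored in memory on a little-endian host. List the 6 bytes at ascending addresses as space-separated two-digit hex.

Two's complement of -34239674761451 in 48 bits: 34239674761451 = 0x1F240BA6C0EB; invert → 0xE0DBF4593F14; add 1 → 0xE0DBF4593F15.
Split into bytes (most-significant first): E0 DB F4 59 3F 15.
Little-endian: lowest address holds the least-significant byte.
So at ascending addresses the bytes are 15 3F 59 F4 DB E0.

15 3F 59 F4 DB E0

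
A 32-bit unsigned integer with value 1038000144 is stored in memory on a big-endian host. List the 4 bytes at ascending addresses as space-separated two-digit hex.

1038000144 in hexadecimal, padded to 32 bits, is 0x3DDEA010.
Split into bytes (most-significant first): 3D DE A0 10.
In big-endian order the high byte comes first in memory.
So the memory order matches the most-significant-first order: 3D DE A0 10.

3D DE A0 10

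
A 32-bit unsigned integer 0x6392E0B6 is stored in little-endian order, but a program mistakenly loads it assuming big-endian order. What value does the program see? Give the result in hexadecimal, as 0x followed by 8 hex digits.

0xB6E09263

Stored little-endian, the bytes at ascending addresses are B6 E0 92 63.
Read back as big-endian, the last byte is least significant, giving 0xB6E09263.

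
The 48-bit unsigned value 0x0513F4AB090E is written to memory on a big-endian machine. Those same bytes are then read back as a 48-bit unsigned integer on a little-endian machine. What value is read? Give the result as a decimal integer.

Stored big-endian, the bytes at ascending addresses are 05 13 F4 AB 09 0E.
Read back as little-endian, the first byte is least significant, giving 0x0E09ABF41305.
0x0E09ABF41305 = 15434702394117.

15434702394117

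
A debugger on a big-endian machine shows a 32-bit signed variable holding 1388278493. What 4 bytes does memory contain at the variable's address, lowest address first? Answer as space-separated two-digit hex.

1388278493 in hexadecimal, padded to 32 bits, is 0x52BF72DD.
Split into bytes (most-significant first): 52 BF 72 DD.
Big-endian: lowest address holds the most-significant byte.
So the memory order matches the most-significant-first order: 52 BF 72 DD.

52 BF 72 DD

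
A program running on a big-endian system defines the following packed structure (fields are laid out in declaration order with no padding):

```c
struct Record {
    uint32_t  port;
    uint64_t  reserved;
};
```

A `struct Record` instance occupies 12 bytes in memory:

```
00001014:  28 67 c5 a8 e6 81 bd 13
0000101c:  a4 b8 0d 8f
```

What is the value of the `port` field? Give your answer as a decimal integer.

677889448

`port` is the first field, at byte offset 0, occupying 4 bytes.
Bytes at offsets 0..3: 28 67 C5 A8.
Big-endian stores the most-significant byte at the lowest address.
The bytes are already most-significant first: 0x2867C5A8.
0x2867C5A8 = 677889448.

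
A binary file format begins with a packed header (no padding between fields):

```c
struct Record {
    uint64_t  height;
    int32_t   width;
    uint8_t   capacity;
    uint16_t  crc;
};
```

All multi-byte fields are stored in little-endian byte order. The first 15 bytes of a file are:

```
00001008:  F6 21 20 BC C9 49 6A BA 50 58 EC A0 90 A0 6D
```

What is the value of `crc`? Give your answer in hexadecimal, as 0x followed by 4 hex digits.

0x6DA0

`crc` follows `height` (8 B), `width` (4 B), `capacity` (1 B), so it starts at offset 8 + 4 + 1 = 13 and occupies 2 bytes.
Bytes at offsets 13..14: A0 6D.
Little-endian: lowest address holds the least-significant byte.
Reassemble most-significant byte first: 6D A0 → 0x6DA0.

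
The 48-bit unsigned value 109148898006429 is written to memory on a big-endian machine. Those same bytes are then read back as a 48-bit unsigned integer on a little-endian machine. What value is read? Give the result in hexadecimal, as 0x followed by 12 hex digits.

0x9D154B354563

109148898006429 in 48-bit hexadecimal is 0x6345354B159D.
Stored big-endian, the bytes at ascending addresses are 63 45 35 4B 15 9D.
Read back as little-endian, the first byte is least significant, giving 0x9D154B354563.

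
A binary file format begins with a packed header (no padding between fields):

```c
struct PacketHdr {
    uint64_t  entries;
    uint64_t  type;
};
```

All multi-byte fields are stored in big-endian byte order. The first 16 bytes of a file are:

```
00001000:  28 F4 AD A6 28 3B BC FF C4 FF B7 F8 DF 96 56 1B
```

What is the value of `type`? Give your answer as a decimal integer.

`type` follows `entries` (8 bytes), so it starts at byte offset 8 and occupies 8 bytes.
Bytes at offsets 8..15: C4 FF B7 F8 DF 96 56 1B.
Big-endian: lowest address holds the most-significant byte.
The bytes are already most-significant first: 0xC4FFB7F8DF96561B.
0xC4FFB7F8DF96561B = 14195266830026036763.

14195266830026036763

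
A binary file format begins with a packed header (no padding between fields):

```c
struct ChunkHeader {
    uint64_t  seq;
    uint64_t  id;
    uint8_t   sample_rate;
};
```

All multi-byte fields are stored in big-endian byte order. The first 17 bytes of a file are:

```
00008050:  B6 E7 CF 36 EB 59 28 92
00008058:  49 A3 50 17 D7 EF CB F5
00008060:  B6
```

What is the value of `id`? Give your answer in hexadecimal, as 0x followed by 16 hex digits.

0x49A35017D7EFCBF5

`id` follows `seq` (8 bytes), so it starts at byte offset 8 and occupies 8 bytes.
Bytes at offsets 8..15: 49 A3 50 17 D7 EF CB F5.
Big-endian: lowest address holds the most-significant byte.
The bytes are already most-significant first: 0x49A35017D7EFCBF5.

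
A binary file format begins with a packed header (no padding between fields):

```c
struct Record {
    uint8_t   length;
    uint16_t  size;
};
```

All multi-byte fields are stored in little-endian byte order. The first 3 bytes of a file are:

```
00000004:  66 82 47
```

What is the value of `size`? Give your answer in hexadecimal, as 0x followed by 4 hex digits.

0x4782

`size` follows `length` (1 byte), so it starts at byte offset 1 and occupies 2 bytes.
Bytes at offsets 1..2: 82 47.
Little-endian: lowest address holds the least-significant byte.
Reassemble most-significant byte first: 47 82 → 0x4782.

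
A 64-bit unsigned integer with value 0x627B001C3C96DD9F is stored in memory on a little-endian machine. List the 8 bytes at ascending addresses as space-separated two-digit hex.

9F DD 96 3C 1C 00 7B 62

Split into bytes (most-significant first): 62 7B 00 1C 3C 96 DD 9F.
Little-endian stores the least-significant byte at the lowest address.
So at ascending addresses the bytes are 9F DD 96 3C 1C 00 7B 62.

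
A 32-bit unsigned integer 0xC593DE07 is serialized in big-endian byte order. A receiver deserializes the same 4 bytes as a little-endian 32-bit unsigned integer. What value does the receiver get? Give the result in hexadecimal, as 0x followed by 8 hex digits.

0x07DE93C5

Stored big-endian, the bytes at ascending addresses are C5 93 DE 07.
Read back as little-endian, the first byte is least significant, giving 0x07DE93C5.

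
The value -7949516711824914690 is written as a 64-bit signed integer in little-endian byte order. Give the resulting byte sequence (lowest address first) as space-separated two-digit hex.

FE 06 A5 3F AB A4 AD 91

Two's complement of -7949516711824914690 in 64 bits: 7949516711824914690 = 0x6E525B54C05AF902; invert → 0x91ADA4AB3FA506FD; add 1 → 0x91ADA4AB3FA506FE.
Split into bytes (most-significant first): 91 AD A4 AB 3F A5 06 FE.
Little-endian stores the least-significant byte at the lowest address.
So at ascending addresses the bytes are FE 06 A5 3F AB A4 AD 91.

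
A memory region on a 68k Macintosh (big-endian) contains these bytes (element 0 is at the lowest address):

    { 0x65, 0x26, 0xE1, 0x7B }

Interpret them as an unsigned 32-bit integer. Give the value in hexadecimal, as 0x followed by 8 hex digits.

0x6526E17B

In big-endian order the high byte comes first in memory.
The bytes are already most-significant first: 0x6526E17B.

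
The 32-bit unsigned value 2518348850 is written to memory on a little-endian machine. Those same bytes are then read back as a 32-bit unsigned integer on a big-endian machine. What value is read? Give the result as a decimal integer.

2518348850 in 32-bit hexadecimal is 0x961AF432.
Stored little-endian, the bytes at ascending addresses are 32 F4 1A 96.
Read back as big-endian, the last byte is least significant, giving 0x32F41A96.
0x32F41A96 = 854858390.

854858390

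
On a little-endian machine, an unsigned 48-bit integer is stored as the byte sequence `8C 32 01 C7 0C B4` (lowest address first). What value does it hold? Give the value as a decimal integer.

197966971351692

In little-endian order the low byte comes first in memory.
Reassemble most-significant byte first: B4 0C C7 01 32 8C → 0xB40CC701328C.
0xB40CC701328C = 197966971351692.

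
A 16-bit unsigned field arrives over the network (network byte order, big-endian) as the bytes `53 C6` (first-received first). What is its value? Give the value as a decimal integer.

21446

In big-endian order the high byte comes first in memory.
The bytes are already most-significant first: 0x53C6.
0x53C6 = 21446.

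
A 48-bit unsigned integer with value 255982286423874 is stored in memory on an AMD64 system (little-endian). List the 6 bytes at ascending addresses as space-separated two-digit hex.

255982286423874 in hexadecimal, padded to 48 bits, is 0xE8D085404742.
Split into bytes (most-significant first): E8 D0 85 40 47 42.
Little-endian stores the least-significant byte at the lowest address.
So at ascending addresses the bytes are 42 47 40 85 D0 E8.

42 47 40 85 D0 E8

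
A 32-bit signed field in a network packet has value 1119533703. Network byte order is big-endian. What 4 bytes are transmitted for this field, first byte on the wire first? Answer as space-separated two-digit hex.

1119533703 in hexadecimal, padded to 32 bits, is 0x42BABA87.
Split into bytes (most-significant first): 42 BA BA 87.
Big-endian: lowest address holds the most-significant byte.
So the memory order matches the most-significant-first order: 42 BA BA 87.

42 BA BA 87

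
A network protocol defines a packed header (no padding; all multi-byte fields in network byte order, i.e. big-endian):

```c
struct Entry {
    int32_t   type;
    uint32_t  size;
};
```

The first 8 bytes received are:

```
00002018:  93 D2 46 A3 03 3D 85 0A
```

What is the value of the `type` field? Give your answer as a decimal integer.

`type` is the first field, at byte offset 0, occupying 4 bytes.
Bytes at offsets 0..3: 93 D2 46 A3.
Big-endian stores the most-significant byte at the lowest address.
The bytes are already most-significant first: 0x93D246A3.
Top bit is set, so as a signed 32-bit value this is 0x93D246A3 − 2^32 = -1814935901.

-1814935901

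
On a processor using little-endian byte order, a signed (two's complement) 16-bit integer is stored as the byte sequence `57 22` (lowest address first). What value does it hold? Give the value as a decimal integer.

8791

Little-endian: lowest address holds the least-significant byte.
Reassemble most-significant byte first: 22 57 → 0x2257.
0x2257 = 8791.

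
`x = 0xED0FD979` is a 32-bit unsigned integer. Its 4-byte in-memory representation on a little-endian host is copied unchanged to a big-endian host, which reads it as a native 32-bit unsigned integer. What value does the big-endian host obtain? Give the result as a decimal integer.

Stored little-endian, the bytes at ascending addresses are 79 D9 0F ED.
Read back as big-endian, the last byte is least significant, giving 0x79D90FED.
0x79D90FED = 2044268525.

2044268525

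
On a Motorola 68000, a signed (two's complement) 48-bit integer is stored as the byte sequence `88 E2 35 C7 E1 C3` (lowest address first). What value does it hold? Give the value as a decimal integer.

Big-endian: lowest address holds the most-significant byte.
The bytes are already most-significant first: 0x88E235C7E1C3.
Top bit is set, so as a signed 48-bit value this is 0x88E235C7E1C3 − 2^48 = -130969830432317.

-130969830432317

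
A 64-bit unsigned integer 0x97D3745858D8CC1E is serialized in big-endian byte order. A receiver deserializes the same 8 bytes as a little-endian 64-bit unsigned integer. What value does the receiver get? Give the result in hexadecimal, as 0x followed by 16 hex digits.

0x1ECCD8585874D397

Stored big-endian, the bytes at ascending addresses are 97 D3 74 58 58 D8 CC 1E.
Read back as little-endian, the first byte is least significant, giving 0x1ECCD8585874D397.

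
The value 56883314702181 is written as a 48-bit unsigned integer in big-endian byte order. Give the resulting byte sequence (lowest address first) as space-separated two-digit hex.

33 BC 2D C4 37 65

56883314702181 in hexadecimal, padded to 48 bits, is 0x33BC2DC43765.
Split into bytes (most-significant first): 33 BC 2D C4 37 65.
In big-endian order the high byte comes first in memory.
So the memory order matches the most-significant-first order: 33 BC 2D C4 37 65.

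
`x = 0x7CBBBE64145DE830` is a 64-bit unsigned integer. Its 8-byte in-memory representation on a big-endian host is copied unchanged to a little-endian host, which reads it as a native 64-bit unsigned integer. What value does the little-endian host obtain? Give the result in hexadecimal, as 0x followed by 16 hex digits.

Stored big-endian, the bytes at ascending addresses are 7C BB BE 64 14 5D E8 30.
Read back as little-endian, the first byte is least significant, giving 0x30E85D1464BEBB7C.

0x30E85D1464BEBB7C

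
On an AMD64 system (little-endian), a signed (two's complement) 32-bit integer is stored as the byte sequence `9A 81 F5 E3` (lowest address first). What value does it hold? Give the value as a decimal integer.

-470449766

Little-endian: lowest address holds the least-significant byte.
Reassemble most-significant byte first: E3 F5 81 9A → 0xE3F5819A.
Top bit is set, so as a signed 32-bit value this is 0xE3F5819A − 2^32 = -470449766.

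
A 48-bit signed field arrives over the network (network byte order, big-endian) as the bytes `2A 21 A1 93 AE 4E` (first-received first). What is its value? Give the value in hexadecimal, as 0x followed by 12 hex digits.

In big-endian order the high byte comes first in memory.
The bytes are already most-significant first: 0x2A21A193AE4E.

0x2A21A193AE4E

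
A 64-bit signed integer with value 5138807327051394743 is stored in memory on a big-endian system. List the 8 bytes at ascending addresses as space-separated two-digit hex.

47 50 B6 09 92 12 AE B7

5138807327051394743 in hexadecimal, padded to 64 bits, is 0x4750B6099212AEB7.
Split into bytes (most-significant first): 47 50 B6 09 92 12 AE B7.
Big-endian: lowest address holds the most-significant byte.
So the memory order matches the most-significant-first order: 47 50 B6 09 92 12 AE B7.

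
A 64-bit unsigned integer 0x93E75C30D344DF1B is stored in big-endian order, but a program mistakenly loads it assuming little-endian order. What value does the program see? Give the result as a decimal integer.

Stored big-endian, the bytes at ascending addresses are 93 E7 5C 30 D3 44 DF 1B.
Read back as little-endian, the first byte is least significant, giving 0x1BDF44D3305CE793.
0x1BDF44D3305CE793 = 2008399632670713747.

2008399632670713747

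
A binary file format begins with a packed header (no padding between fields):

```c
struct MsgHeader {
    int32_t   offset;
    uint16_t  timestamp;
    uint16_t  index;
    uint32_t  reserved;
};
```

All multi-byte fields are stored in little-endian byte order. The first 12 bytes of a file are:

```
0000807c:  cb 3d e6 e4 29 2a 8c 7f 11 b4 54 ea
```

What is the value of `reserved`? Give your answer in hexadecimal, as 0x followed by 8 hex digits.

0xEA54B411

`reserved` follows `offset` (4 B), `timestamp` (2 B), `index` (2 B), so it starts at offset 4 + 2 + 2 = 8 and occupies 4 bytes.
Bytes at offsets 8..11: 11 B4 54 EA.
Little-endian: lowest address holds the least-significant byte.
Reassemble most-significant byte first: EA 54 B4 11 → 0xEA54B411.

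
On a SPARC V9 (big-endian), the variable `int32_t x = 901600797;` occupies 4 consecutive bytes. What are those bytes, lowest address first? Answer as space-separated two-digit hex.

901600797 in hexadecimal, padded to 32 bits, is 0x35BD561D.
Split into bytes (most-significant first): 35 BD 56 1D.
Big-endian: lowest address holds the most-significant byte.
So the memory order matches the most-significant-first order: 35 BD 56 1D.

35 BD 56 1D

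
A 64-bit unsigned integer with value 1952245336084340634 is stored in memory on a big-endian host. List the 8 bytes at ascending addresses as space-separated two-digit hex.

1952245336084340634 in hexadecimal, padded to 64 bits, is 0x1B17C4CA2BB85F9A.
Split into bytes (most-significant first): 1B 17 C4 CA 2B B8 5F 9A.
Big-endian stores the most-significant byte at the lowest address.
So the memory order matches the most-significant-first order: 1B 17 C4 CA 2B B8 5F 9A.

1B 17 C4 CA 2B B8 5F 9A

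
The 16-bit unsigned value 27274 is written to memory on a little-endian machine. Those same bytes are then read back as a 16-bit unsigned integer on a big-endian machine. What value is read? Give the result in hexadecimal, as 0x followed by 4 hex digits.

27274 in 16-bit hexadecimal is 0x6A8A.
Stored little-endian, the bytes at ascending addresses are 8A 6A.
Read back as big-endian, the last byte is least significant, giving 0x8A6A.

0x8A6A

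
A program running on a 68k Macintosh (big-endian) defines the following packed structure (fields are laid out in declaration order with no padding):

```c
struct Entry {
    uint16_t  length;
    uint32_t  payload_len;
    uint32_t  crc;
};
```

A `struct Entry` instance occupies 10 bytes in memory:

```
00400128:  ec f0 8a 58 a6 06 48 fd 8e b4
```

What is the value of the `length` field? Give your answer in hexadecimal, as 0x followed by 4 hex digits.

0xECF0

`length` is the first field, at byte offset 0, occupying 2 bytes.
Bytes at offsets 0..1: EC F0.
Big-endian: lowest address holds the most-significant byte.
The bytes are already most-significant first: 0xECF0.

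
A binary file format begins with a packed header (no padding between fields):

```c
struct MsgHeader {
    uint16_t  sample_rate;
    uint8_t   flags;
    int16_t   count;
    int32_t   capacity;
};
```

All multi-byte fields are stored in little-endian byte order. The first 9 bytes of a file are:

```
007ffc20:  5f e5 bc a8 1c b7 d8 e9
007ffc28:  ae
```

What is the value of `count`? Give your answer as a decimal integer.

7336

`count` follows `sample_rate` (2 B), `flags` (1 B), so it starts at offset 2 + 1 = 3 and occupies 2 bytes.
Bytes at offsets 3..4: A8 1C.
Little-endian: lowest address holds the least-significant byte.
Reassemble most-significant byte first: 1C A8 → 0x1CA8.
0x1CA8 = 7336.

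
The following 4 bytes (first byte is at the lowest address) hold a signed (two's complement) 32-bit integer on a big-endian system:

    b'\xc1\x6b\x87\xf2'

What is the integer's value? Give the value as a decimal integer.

Big-endian stores the most-significant byte at the lowest address.
The bytes are already most-significant first: 0xC16B87F2.
Top bit is set, so as a signed 32-bit value this is 0xC16B87F2 − 2^32 = -1049917454.

-1049917454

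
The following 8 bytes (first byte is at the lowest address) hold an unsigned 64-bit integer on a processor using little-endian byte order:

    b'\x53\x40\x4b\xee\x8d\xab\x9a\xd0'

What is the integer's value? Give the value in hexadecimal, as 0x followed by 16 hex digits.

0xD09AAB8DEE4B4053

Little-endian stores the least-significant byte at the lowest address.
Reassemble most-significant byte first: D0 9A AB 8D EE 4B 40 53 → 0xD09AAB8DEE4B4053.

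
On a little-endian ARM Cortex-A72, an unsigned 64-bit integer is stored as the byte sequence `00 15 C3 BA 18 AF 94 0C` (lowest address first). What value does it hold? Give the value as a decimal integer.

906541945755735296

In little-endian order the low byte comes first in memory.
Reassemble most-significant byte first: 0C 94 AF 18 BA C3 15 00 → 0x0C94AF18BAC31500.
0x0C94AF18BAC31500 = 906541945755735296.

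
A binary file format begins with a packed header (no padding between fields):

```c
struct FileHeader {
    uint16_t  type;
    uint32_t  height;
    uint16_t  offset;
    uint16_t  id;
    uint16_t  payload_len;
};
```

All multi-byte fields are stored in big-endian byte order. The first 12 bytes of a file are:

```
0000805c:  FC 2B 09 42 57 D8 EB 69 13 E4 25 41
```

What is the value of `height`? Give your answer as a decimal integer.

`height` follows `type` (2 bytes), so it starts at byte offset 2 and occupies 4 bytes.
Bytes at offsets 2..5: 09 42 57 D8.
In big-endian order the high byte comes first in memory.
The bytes are already most-significant first: 0x094257D8.
0x094257D8 = 155342808.

155342808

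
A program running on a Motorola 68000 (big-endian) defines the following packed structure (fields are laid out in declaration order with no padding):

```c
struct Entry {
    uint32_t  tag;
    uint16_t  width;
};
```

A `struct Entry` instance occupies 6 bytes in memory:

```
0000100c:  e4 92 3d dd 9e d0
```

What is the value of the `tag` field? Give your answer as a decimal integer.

3834789341

`tag` is the first field, at byte offset 0, occupying 4 bytes.
Bytes at offsets 0..3: E4 92 3D DD.
In big-endian order the high byte comes first in memory.
The bytes are already most-significant first: 0xE4923DDD.
0xE4923DDD = 3834789341.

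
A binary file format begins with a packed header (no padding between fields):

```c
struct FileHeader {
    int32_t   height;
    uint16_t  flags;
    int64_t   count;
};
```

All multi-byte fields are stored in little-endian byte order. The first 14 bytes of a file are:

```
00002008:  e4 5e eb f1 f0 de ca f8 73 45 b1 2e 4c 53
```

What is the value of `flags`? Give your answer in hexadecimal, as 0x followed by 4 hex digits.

0xDEF0

`flags` follows `height` (4 bytes), so it starts at byte offset 4 and occupies 2 bytes.
Bytes at offsets 4..5: F0 DE.
Little-endian stores the least-significant byte at the lowest address.
Reassemble most-significant byte first: DE F0 → 0xDEF0.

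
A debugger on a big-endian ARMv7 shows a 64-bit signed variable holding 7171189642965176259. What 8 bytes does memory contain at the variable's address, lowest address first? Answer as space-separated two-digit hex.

7171189642965176259 in hexadecimal, padded to 64 bits, is 0x63852EFC55E64FC3.
Split into bytes (most-significant first): 63 85 2E FC 55 E6 4F C3.
Big-endian: lowest address holds the most-significant byte.
So the memory order matches the most-significant-first order: 63 85 2E FC 55 E6 4F C3.

63 85 2E FC 55 E6 4F C3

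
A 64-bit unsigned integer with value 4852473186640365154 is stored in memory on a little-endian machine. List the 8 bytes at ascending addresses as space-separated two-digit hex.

4852473186640365154 in hexadecimal, padded to 64 bits, is 0x435772A75BCE8662.
Split into bytes (most-significant first): 43 57 72 A7 5B CE 86 62.
In little-endian order the low byte comes first in memory.
So at ascending addresses the bytes are 62 86 CE 5B A7 72 57 43.

62 86 CE 5B A7 72 57 43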